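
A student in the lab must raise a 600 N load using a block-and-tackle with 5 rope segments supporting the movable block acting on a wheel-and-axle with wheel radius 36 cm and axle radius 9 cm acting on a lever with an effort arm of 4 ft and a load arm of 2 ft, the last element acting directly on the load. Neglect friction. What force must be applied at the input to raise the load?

15 N

Block-and-tackle MA = number of supporting rope parts = 5.
Wheel-and-axle MA = R/r = 36/9 = 4.
Lever MA = effort arm / load arm = 4/2 = 2.
Combined ideal MA = 5 × 4 × 2 = 40.
Effort = load / MA = 600 / 40 = 15 N.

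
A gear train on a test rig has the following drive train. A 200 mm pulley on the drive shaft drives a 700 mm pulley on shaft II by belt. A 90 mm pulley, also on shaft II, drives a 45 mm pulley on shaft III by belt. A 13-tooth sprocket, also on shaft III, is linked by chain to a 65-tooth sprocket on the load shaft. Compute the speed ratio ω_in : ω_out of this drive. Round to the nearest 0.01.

Each stage contributes driven/driver: belt 700/200 = 3.5, belt 45/90 = 0.5, chain 65/13 = 5.
Overall: 3.5 × 0.5 × 5 = 8.75.

8.75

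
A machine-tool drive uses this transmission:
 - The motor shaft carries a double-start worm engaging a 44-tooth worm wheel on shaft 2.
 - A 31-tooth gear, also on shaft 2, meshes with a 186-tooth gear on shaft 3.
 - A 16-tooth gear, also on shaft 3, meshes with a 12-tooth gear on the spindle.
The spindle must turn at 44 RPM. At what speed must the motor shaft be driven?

Overall ratio R = 22 × 6 × 0.75 = 99.
Required input speed = output speed × R = 44 × 99 = 4356 RPM.

4356 RPM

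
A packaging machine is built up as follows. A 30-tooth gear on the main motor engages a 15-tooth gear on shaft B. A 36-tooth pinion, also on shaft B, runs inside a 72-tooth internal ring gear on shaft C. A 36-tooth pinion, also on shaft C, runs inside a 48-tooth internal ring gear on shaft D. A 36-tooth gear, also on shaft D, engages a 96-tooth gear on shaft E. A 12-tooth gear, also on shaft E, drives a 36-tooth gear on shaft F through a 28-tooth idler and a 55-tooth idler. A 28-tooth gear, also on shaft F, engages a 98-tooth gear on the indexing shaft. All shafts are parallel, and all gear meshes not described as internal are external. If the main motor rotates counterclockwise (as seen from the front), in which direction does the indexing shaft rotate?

the main motor → shaft B: external mesh, 1 reversal → CW.
shaft B → shaft C: internal mesh, same direction → CW.
shaft C → shaft D: internal mesh, same direction → CW.
shaft D → shaft E: external mesh, 1 reversal → CCW.
shaft E → shaft F: driver → idler → idler → driven is 3 external meshes, 3 reversals → CW.
shaft F → the indexing shaft: external mesh, 1 reversal → CCW.
6 reversals in total — an even number — so the indexing shaft turns the same way as the main motor.

counterclockwise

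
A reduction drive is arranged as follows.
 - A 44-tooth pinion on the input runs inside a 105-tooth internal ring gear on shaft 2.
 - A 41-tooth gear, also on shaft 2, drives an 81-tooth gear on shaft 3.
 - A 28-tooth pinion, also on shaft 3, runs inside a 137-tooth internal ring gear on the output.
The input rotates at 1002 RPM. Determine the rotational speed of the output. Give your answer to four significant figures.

43.44 RPM

the input → shaft 2 (internal gear, 105/44): 1002 ÷ 2.3864 = 419.89 RPM
shaft 2 → shaft 3 (gear mesh, 81/41): 419.89 ÷ 1.9756 = 212.53 RPM
shaft 3 → the output (internal gear, 137/28): 212.53 ÷ 4.8929 = 43.438 RPM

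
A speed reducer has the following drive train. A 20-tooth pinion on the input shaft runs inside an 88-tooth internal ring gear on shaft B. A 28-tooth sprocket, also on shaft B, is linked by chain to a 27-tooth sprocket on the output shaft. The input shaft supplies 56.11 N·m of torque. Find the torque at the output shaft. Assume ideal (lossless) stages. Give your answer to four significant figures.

internal gear 88/20 = 4.4 → τ = 56.11·4.4 = 246.88 N·m
chain 27/28 = 0.96429 → τ = 246.88·0.96429 = 238.07 N·m

238.1 N·m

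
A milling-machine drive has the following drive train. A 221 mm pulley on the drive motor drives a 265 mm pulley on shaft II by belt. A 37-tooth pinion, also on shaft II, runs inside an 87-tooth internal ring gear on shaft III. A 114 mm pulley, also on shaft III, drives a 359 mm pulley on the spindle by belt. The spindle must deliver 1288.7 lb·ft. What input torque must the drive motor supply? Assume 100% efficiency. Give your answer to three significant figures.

Overall ratio R = 1.1991 × 2.3514 × 3.1491 = 8.8789.
Input torque = output torque / R = 1288.7 / 8.8789 = 145.14 lb·ft.

145 lb·ft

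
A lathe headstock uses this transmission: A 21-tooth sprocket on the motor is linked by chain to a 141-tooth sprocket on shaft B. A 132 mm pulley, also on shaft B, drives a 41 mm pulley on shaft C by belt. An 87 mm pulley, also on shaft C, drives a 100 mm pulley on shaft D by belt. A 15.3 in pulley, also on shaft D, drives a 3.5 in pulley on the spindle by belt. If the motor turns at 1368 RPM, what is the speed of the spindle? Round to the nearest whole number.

2495 RPM

the motor → shaft B (chain, 141/21): 1368 ÷ 6.7143 = 203.74 RPM
shaft B → shaft C (belt, 41/132): 203.74 ÷ 0.31061 = 655.96 RPM
shaft C → shaft D (belt, 100/87): 655.96 ÷ 1.1494 = 570.68 RPM
shaft D → the spindle (belt, 3.5/15.3): 570.68 ÷ 0.22876 = 2494.7 RPM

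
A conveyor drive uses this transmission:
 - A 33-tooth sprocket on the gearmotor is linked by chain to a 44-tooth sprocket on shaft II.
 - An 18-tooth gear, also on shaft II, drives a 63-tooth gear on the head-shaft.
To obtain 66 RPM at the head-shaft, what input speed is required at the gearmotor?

Overall ratio R = 1.3333 × 3.5 = 4.6667.
Required input speed = output speed × R = 66 × 4.6667 = 308 RPM.

308 RPM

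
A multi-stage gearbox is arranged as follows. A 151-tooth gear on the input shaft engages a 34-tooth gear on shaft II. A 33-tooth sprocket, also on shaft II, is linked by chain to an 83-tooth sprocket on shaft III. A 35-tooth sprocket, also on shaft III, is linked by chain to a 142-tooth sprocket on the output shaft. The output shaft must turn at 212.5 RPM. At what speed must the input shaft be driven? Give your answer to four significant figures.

Overall ratio R = 0.22517 × 2.5152 × 4.0571 = 2.2977.
Required input speed = output speed × R = 212.5 × 2.2977 = 488.25 RPM.

488.3 RPM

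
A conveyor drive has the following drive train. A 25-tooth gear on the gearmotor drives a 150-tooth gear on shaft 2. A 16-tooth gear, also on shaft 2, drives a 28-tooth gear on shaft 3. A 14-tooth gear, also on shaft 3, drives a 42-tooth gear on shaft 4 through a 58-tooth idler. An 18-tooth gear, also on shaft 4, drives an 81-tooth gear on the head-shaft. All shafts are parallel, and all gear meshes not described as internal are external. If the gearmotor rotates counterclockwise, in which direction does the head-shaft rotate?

clockwise

the gearmotor → shaft 2: external mesh, 1 reversal → CW.
shaft 2 → shaft 3: external mesh, 1 reversal → CCW.
shaft 3 → shaft 4: driver → idler → driven is 2 external meshes, 2 reversals → CCW.
shaft 4 → the head-shaft: external mesh, 1 reversal → CW.
5 reversals in total — an odd number — so the head-shaft turns opposite to the gearmotor.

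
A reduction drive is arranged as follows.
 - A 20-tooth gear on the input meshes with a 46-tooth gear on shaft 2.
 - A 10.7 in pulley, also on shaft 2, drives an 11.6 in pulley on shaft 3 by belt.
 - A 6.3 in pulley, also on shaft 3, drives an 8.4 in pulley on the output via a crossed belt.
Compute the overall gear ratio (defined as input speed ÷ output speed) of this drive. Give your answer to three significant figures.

3.32

Each stage contributes driven/driver: gear mesh 46/20 = 2.3, belt 11.6/10.7 = 1.0841, belt 8.4/6.3 = 1.3333.
Overall: 2.3 × 1.0841 × 1.3333 = 3.3246.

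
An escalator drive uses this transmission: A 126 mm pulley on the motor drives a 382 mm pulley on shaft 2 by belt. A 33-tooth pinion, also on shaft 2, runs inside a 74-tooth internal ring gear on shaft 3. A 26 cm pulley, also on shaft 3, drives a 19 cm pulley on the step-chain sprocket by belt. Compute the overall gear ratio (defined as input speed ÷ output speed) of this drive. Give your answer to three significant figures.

4.97

Each stage contributes driven/driver: belt 382/126 = 3.0317, internal gear 74/33 = 2.2424, belt 19/26 = 0.73077.
Overall: 3.0317 × 2.2424 × 0.73077 = 4.9681.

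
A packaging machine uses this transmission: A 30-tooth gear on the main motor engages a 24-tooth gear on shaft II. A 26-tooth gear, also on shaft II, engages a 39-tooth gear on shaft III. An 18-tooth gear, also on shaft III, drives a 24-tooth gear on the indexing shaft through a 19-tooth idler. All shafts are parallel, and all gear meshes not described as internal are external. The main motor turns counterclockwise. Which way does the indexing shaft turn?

counterclockwise

the main motor → shaft II: external mesh, 1 reversal → CW.
shaft II → shaft III: external mesh, 1 reversal → CCW.
shaft III → the indexing shaft: driver → idler → driven is 2 external meshes, 2 reversals → CCW.
4 reversals in total — an even number — so the indexing shaft turns the same way as the main motor.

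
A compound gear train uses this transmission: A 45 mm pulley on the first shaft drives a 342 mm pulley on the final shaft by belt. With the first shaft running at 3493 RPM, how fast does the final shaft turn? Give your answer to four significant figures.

Belt: ratio = 342/45 = 7.6, so the final shaft turns at 3493 / 7.6 = 459.61 RPM.

459.6 RPM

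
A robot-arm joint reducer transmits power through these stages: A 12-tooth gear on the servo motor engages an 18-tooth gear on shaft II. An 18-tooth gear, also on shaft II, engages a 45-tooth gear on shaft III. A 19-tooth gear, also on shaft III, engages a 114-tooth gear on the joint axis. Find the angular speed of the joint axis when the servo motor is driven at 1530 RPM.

68 RPM

the servo motor → shaft II (gear mesh, 18/12): 1530 ÷ 1.5 = 1020 RPM
shaft II → shaft III (gear mesh, 45/18): 1020 ÷ 2.5 = 408 RPM
shaft III → the joint axis (gear mesh, 114/19): 408 ÷ 6 = 68 RPM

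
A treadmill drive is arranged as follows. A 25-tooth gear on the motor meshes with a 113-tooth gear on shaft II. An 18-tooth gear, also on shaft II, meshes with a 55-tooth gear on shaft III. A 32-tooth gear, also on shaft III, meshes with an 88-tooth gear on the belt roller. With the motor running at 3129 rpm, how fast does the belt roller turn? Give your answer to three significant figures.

82.4 rpm

Gear mesh: ratio = 113/25 = 4.52, so shaft II turns at 3129 / 4.52 = 692.26 rpm.
Gear mesh: ratio = 55/18 = 3.0556, so shaft III turns at 692.26 / 3.0556 = 226.56 rpm.
Gear mesh: ratio = 88/32 = 2.75, so the belt roller turns at 226.56 / 2.75 = 82.384 rpm.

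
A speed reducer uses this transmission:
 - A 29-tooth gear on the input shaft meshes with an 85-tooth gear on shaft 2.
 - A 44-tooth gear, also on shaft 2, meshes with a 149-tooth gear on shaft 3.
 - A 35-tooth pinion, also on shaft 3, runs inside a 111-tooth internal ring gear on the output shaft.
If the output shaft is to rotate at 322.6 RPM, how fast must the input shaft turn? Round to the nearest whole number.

10155 RPM

Overall ratio R = 2.931 × 3.3864 × 3.1714 = 31.478.
Required input speed = output speed × R = 322.6 × 31.478 = 10155 RPM.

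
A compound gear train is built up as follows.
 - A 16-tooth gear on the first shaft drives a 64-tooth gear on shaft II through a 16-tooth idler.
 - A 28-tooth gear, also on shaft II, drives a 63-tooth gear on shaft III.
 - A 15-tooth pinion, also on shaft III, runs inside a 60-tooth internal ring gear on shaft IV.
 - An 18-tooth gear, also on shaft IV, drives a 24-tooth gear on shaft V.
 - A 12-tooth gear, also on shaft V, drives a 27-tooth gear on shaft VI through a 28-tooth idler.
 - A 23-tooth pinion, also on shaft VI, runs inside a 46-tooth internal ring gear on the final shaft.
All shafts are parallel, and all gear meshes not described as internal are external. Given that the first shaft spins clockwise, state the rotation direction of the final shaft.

clockwise

the first shaft → shaft II: driver → idler → driven is 2 external meshes, 2 reversals → CW.
shaft II → shaft III: external mesh, 1 reversal → CCW.
shaft III → shaft IV: internal mesh, same direction → CCW.
shaft IV → shaft V: external mesh, 1 reversal → CW.
shaft V → shaft VI: driver → idler → driven is 2 external meshes, 2 reversals → CW.
shaft VI → the final shaft: internal mesh, same direction → CW.
6 reversals in total — an even number — so the final shaft turns the same way as the first shaft.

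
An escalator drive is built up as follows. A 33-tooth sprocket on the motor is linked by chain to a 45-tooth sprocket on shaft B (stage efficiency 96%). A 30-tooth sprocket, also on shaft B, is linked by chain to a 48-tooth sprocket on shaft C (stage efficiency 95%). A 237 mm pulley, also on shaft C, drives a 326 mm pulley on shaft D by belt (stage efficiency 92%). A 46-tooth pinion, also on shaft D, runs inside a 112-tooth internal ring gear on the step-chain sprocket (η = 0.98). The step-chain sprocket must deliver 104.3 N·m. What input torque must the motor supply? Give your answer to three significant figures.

17.4 N·m

Overall ratio R = 1.3636 × 1.6 × 1.3755 × 2.4348 = 7.3071; overall efficiency η = 0.96 × 0.95 × 0.92 × 0.98 = 0.8223.
Input torque = output torque / (R × η) = 104.3 / (7.3071 × 0.8223) = 17.359 N·m.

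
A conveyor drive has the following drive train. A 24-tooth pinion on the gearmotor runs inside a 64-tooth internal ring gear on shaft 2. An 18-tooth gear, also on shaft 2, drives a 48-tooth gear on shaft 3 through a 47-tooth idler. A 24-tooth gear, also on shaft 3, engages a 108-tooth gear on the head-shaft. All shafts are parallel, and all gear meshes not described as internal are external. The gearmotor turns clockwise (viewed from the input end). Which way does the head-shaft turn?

anticlockwise

the gearmotor → shaft 2: internal mesh, same direction → CW.
shaft 2 → shaft 3: driver → idler → driven is 2 external meshes, 2 reversals → CW.
shaft 3 → the head-shaft: external mesh, 1 reversal → CCW.
3 reversals in total — an odd number — so the head-shaft turns opposite to the gearmotor.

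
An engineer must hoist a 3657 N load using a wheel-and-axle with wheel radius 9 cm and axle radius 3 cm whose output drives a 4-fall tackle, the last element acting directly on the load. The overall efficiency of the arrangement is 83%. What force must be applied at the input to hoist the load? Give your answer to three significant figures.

367 N

Wheel-and-axle MA = R/r = 9/3 = 3.
Block-and-tackle MA = number of supporting rope parts = 4.
Combined ideal MA = 3 × 4 = 12.
Actual MA = 12 × 0.83 = 9.96.
Effort = load / actual MA = 3657 / 9.96 = 367.17 N.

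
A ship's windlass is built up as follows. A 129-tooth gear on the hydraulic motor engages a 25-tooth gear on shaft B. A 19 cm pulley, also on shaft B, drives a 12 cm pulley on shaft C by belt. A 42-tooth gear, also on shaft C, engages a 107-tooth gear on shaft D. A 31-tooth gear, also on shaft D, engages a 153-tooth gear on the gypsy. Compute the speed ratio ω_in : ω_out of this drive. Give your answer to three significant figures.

1.54

Each stage contributes driven/driver: gear mesh 25/129 = 0.1938, belt 12/19 = 0.63158, gear mesh 107/42 = 2.5476, gear mesh 153/31 = 4.9355.
Overall: 0.1938 × 0.63158 × 2.5476 × 4.9355 = 1.539.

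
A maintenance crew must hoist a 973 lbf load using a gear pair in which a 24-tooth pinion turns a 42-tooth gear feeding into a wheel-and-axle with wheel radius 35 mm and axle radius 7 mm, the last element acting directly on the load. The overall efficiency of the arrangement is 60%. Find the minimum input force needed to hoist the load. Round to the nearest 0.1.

185.3 lbf

Gear pair MA = 42/24 = 1.75.
Wheel-and-axle MA = R/r = 35/7 = 5.
Combined ideal MA = 1.75 × 5 = 8.75.
Actual MA = 8.75 × 0.60 = 5.25.
Effort = load / actual MA = 973 / 5.25 = 185.33 lbf.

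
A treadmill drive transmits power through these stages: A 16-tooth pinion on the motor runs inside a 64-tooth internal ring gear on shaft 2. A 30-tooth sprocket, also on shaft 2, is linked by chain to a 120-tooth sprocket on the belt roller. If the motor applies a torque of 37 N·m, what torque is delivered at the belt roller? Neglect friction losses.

592 N·m

After the internal gear (64/16): 37 × 4 = 148 N·m
After the chain (120/30): 148 × 4 = 592 N·m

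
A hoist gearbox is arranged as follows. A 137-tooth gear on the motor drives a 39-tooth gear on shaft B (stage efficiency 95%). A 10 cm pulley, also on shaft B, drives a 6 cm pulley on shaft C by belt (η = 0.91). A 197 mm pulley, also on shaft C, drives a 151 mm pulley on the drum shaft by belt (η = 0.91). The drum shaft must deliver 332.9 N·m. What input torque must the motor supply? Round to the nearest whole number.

3232 N·m

Overall ratio R = 0.28467 × 0.6 × 0.7665 = 0.13092; overall efficiency η = 0.95 × 0.91 × 0.91 = 0.7867.
Input torque = output torque / (R × η) = 332.9 / (0.13092 × 0.7867) = 3232.2 N·m.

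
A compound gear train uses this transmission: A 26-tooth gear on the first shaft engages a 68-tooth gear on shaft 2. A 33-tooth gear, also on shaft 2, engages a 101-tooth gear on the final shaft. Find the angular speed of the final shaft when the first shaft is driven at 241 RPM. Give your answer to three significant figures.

the first shaft → shaft 2 (gear mesh, 68/26): 241 ÷ 2.6154 = 92.147 RPM
shaft 2 → the final shaft (gear mesh, 101/33): 92.147 ÷ 3.0606 = 30.107 RPM

30.1 RPM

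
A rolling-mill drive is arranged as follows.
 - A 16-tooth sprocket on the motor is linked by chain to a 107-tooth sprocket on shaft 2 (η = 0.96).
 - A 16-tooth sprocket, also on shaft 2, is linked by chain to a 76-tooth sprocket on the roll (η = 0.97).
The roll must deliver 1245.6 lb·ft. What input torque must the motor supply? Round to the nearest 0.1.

42.1 lb·ft

Overall ratio R = 6.6875 × 4.75 = 31.766; overall efficiency η = 0.96 × 0.97 = 0.9312.
Input torque = output torque / (R × η) = 1245.6 / (31.766 × 0.9312) = 42.109 lb·ft.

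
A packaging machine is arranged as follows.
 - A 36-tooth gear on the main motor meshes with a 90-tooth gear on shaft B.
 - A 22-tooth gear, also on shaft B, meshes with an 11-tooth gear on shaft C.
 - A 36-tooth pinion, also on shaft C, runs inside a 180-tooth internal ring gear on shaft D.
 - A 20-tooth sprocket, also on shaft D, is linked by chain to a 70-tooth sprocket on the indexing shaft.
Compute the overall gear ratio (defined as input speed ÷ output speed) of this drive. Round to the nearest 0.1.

21.9

Each stage contributes driven/driver: gear mesh 90/36 = 2.5, gear mesh 11/22 = 0.5, internal gear 180/36 = 5, chain 70/20 = 3.5.
Overall: 2.5 × 0.5 × 5 × 3.5 = 21.875.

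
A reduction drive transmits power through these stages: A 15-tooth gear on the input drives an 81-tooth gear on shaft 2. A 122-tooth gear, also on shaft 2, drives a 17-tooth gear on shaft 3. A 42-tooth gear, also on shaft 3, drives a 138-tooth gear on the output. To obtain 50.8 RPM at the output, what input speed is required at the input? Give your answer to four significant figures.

Overall ratio R = 5.4 × 0.13934 × 3.2857 = 2.4724.
Required input speed = output speed × R = 50.8 × 2.4724 = 125.6 RPM.

125.6 RPM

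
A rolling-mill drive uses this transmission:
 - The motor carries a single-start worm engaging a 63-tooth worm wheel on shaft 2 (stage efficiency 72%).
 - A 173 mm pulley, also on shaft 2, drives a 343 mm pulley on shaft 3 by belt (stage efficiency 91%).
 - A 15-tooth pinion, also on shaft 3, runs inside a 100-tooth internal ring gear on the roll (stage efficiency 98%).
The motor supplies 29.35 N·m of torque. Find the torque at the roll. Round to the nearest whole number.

worm 63/1 = 63 → τ = 29.35·63·0.72 = 1331.3 N·m
belt 343/173 = 1.9827 → τ = 1331.3·1.9827·0.91 = 2402 N·m
internal gear 100/15 = 6.6667 → τ = 2402·6.6667·0.98 = 15693 N·m

15693 N·m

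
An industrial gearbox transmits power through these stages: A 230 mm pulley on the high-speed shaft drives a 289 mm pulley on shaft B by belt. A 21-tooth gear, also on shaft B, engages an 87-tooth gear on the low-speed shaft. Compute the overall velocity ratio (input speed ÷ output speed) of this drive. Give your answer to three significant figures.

5.21

Each stage contributes driven/driver: belt 289/230 = 1.2565, gear mesh 87/21 = 4.1429.
Overall: 1.2565 × 4.1429 = 5.2056.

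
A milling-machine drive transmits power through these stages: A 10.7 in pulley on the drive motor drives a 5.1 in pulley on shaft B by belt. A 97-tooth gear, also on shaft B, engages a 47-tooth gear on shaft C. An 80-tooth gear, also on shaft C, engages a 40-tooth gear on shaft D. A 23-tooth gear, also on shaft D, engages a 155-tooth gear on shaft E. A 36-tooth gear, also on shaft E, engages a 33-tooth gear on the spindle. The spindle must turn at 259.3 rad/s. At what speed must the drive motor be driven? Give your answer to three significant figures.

Overall ratio R = 0.47664 × 0.48454 × 0.5 × 6.7391 × 0.91667 = 0.71334.
Required input speed = output speed × R = 259.3 × 0.71334 = 184.97 rad/s.

185 rad/s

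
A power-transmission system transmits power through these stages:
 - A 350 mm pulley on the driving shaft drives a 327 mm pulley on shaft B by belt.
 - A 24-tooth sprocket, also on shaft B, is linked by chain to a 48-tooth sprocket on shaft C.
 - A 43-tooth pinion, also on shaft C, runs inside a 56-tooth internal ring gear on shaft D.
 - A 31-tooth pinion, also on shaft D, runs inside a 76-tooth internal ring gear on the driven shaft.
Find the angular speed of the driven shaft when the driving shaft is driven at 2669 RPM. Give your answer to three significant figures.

the driving shaft → shaft B (belt, 327/350): 2669 ÷ 0.93429 = 2856.7 RPM
shaft B → shaft C (chain, 48/24): 2856.7 ÷ 2 = 1428.4 RPM
shaft C → shaft D (internal gear, 56/43): 1428.4 ÷ 1.3023 = 1096.8 RPM
shaft D → the driven shaft (internal gear, 76/31): 1096.8 ÷ 2.4516 = 447.37 RPM

447 RPM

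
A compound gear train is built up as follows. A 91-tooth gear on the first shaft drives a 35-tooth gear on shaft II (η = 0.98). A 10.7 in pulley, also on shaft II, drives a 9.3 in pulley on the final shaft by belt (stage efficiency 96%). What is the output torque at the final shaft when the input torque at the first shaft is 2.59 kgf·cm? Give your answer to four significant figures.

Gear mesh: ratio = 35/91 = 0.38462; torque at shaft II = 2.59 × 0.38462 × 0.98 = 0.97623 kgf·cm.
Belt: ratio = 9.3/10.7 = 0.86916; torque at the final shaft = 0.97623 × 0.86916 × 0.96 = 0.81456 kgf·cm.

0.8146 kgf·cm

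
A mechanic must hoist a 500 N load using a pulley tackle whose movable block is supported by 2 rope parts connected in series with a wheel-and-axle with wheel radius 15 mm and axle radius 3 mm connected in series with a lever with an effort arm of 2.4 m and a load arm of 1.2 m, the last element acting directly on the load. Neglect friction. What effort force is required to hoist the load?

25 N

Block-and-tackle MA = number of supporting rope parts = 2.
Wheel-and-axle MA = R/r = 15/3 = 5.
Lever MA = effort arm / load arm = 2.4/1.2 = 2.
Combined ideal MA = 2 × 5 × 2 = 20.
Effort = load / MA = 500 / 20 = 25 N.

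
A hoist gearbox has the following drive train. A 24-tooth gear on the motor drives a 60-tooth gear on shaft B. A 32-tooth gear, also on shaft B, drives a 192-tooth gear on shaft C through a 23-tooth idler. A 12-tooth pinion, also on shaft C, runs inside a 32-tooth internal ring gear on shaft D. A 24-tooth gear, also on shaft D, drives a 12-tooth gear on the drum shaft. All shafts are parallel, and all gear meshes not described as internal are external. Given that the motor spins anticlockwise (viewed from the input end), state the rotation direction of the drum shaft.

the motor → shaft B: external mesh, 1 reversal → CW.
shaft B → shaft C: driver → idler → driven is 2 external meshes, 2 reversals → CW.
shaft C → shaft D: internal mesh, same direction → CW.
shaft D → the drum shaft: external mesh, 1 reversal → CCW.
4 reversals in total — an even number — so the drum shaft turns the same way as the motor.

anticlockwise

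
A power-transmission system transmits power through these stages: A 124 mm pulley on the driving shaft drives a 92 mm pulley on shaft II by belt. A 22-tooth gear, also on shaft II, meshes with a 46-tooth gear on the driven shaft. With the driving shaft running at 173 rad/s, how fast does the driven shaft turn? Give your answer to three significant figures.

112 rad/s

belt 92/124 = 0.74194 → 173/0.74194 = 233.17 rad/s
gear mesh 46/22 = 2.0909 → 233.17/2.0909 = 111.52 rad/s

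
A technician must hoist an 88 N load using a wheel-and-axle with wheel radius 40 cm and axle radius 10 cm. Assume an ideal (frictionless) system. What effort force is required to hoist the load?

Wheel-and-axle MA = R/r = 40/10 = 4.
Effort = load / MA = 88 / 4 = 22 N.

22 N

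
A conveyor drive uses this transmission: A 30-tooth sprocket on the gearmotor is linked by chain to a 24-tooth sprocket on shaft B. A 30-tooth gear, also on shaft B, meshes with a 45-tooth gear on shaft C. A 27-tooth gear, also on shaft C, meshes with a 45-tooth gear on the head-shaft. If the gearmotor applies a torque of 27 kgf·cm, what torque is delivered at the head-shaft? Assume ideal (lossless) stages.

54 kgf·cm

After the chain (24/30): 27 × 0.8 = 21.6 kgf·cm
After the gear mesh (45/30): 21.6 × 1.5 = 32.4 kgf·cm
After the gear mesh (45/27): 32.4 × 1.6667 = 54 kgf·cm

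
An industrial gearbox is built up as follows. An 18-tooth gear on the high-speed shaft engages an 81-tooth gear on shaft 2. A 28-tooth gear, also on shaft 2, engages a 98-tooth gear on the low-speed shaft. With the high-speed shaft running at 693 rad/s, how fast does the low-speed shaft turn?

44 rad/s

gear mesh 81/18 = 4.5 → 693/4.5 = 154 rad/s
gear mesh 98/28 = 3.5 → 154/3.5 = 44 rad/s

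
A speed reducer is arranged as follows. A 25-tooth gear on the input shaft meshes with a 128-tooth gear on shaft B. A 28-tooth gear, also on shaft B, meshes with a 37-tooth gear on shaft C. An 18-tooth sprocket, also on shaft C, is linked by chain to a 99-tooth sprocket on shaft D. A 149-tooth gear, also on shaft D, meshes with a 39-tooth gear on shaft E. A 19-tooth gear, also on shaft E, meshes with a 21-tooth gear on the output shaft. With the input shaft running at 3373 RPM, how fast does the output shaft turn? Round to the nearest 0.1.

313.3 RPM

the input shaft → shaft B (gear mesh, 128/25): 3373 ÷ 5.12 = 658.79 RPM
shaft B → shaft C (gear mesh, 37/28): 658.79 ÷ 1.3214 = 498.54 RPM
shaft C → shaft D (chain, 99/18): 498.54 ÷ 5.5 = 90.644 RPM
shaft D → shaft E (gear mesh, 39/149): 90.644 ÷ 0.26174 = 346.31 RPM
shaft E → the output shaft (gear mesh, 21/19): 346.31 ÷ 1.1053 = 313.33 RPM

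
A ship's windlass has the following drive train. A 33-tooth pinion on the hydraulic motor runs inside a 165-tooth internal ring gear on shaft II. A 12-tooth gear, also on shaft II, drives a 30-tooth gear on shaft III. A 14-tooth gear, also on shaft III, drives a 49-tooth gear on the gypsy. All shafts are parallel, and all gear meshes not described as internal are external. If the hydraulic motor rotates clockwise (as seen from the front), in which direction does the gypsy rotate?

clockwise

the hydraulic motor → shaft II: internal mesh, same direction → CW.
shaft II → shaft III: external mesh, 1 reversal → CCW.
shaft III → the gypsy: external mesh, 1 reversal → CW.
2 reversals in total — an even number — so the gypsy turns the same way as the hydraulic motor.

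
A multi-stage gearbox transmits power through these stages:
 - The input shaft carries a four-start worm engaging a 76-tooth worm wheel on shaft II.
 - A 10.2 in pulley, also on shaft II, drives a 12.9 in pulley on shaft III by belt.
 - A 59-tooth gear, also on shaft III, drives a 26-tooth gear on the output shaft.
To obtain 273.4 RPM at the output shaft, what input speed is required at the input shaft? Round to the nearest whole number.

2895 RPM

Overall ratio R = 19 × 1.2647 × 0.44068 = 10.589.
Required input speed = output speed × R = 273.4 × 10.589 = 2895.1 RPM.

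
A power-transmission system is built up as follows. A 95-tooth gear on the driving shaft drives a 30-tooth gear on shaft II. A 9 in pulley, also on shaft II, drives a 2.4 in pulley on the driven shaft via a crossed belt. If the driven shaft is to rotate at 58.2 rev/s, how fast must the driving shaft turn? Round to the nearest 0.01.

4.90 rev/s

Overall ratio R = 0.31579 × 0.26667 = 0.084211.
Required input speed = output speed × R = 58.2 × 0.084211 = 4.9011 rev/s.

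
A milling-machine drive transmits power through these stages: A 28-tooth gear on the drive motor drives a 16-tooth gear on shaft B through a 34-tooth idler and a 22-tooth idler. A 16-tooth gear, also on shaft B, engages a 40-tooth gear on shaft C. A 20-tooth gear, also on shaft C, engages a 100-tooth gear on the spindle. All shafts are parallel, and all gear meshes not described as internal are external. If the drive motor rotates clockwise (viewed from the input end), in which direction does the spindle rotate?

counterclockwise

the drive motor → shaft B: driver → idler → idler → driven is 3 external meshes, 3 reversals → CCW.
shaft B → shaft C: external mesh, 1 reversal → CW.
shaft C → the spindle: external mesh, 1 reversal → CCW.
5 reversals in total — an odd number — so the spindle turns opposite to the drive motor.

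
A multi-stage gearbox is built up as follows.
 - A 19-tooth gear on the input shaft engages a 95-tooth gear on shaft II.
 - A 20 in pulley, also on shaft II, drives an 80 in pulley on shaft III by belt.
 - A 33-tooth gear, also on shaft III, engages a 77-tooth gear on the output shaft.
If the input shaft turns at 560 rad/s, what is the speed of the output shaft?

Gear mesh: ratio = 95/19 = 5, so shaft II turns at 560 / 5 = 112 rad/s.
Belt: ratio = 80/20 = 4, so shaft III turns at 112 / 4 = 28 rad/s.
Gear mesh: ratio = 77/33 = 2.3333, so the output shaft turns at 28 / 2.3333 = 12 rad/s.

12 rad/s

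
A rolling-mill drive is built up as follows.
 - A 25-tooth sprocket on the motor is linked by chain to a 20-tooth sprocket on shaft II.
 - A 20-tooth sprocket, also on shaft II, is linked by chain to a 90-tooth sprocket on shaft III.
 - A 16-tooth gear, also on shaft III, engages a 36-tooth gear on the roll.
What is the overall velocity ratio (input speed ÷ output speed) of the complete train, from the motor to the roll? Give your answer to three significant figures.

8.10

Each stage contributes driven/driver: chain 20/25 = 0.8, chain 90/20 = 4.5, gear mesh 36/16 = 2.25.
Overall: 0.8 × 4.5 × 2.25 = 8.1.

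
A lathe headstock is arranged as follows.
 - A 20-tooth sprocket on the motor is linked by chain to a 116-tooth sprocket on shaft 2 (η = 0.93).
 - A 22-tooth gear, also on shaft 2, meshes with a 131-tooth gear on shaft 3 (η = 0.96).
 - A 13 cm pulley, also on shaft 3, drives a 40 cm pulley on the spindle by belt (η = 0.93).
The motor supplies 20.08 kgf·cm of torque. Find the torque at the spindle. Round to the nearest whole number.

chain 116/20 = 5.8 → τ = 20.08·5.8·0.93 = 108.31 kgf·cm
gear mesh 131/22 = 5.9545 → τ = 108.31·5.9545·0.96 = 619.15 kgf·cm
belt 40/13 = 3.0769 → τ = 619.15·3.0769·0.93 = 1771.7 kgf·cm

1772 kgf·cm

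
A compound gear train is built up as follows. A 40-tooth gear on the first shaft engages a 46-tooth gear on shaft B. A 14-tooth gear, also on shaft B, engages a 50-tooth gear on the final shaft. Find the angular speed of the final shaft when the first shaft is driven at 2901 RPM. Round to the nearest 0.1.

706.3 RPM

Gear mesh: ratio = 46/40 = 1.15, so shaft B turns at 2901 / 1.15 = 2522.6 RPM.
Gear mesh: ratio = 50/14 = 3.5714, so the final shaft turns at 2522.6 / 3.5714 = 706.33 RPM.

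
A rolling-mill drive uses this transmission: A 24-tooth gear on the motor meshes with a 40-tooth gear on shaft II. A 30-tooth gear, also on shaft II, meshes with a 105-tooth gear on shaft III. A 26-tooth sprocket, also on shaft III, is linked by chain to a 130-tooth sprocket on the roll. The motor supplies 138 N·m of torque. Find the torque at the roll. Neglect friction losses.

After the gear mesh (40/24): 138 × 1.6667 = 230 N·m
After the gear mesh (105/30): 230 × 3.5 = 805 N·m
After the chain (130/26): 805 × 5 = 4025 N·m

4025 N·m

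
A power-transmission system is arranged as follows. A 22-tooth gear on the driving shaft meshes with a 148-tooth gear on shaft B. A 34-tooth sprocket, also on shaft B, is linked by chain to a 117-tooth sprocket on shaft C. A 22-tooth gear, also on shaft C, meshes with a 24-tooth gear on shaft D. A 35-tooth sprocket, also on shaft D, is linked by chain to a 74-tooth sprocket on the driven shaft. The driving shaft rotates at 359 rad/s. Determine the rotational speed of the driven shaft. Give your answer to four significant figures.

6.724 rad/s

Gear mesh: ratio = 148/22 = 6.7273, so shaft B turns at 359 / 6.7273 = 53.365 rad/s.
Chain: ratio = 117/34 = 3.4412, so shaft C turns at 53.365 / 3.4412 = 15.508 rad/s.
Gear mesh: ratio = 24/22 = 1.0909, so shaft D turns at 15.508 / 1.0909 = 14.215 rad/s.
Chain: ratio = 74/35 = 2.1143, so the driven shaft turns at 14.215 / 2.1143 = 6.7235 rad/s.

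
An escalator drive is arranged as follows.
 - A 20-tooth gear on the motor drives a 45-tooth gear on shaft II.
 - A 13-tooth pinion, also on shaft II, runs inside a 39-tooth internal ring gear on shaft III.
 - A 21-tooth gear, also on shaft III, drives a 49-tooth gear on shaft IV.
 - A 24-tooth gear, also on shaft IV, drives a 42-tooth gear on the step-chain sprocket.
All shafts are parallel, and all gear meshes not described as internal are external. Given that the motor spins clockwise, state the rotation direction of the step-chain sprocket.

anticlockwise

the motor → shaft II: external mesh, 1 reversal → CCW.
shaft II → shaft III: internal mesh, same direction → CCW.
shaft III → shaft IV: external mesh, 1 reversal → CW.
shaft IV → the step-chain sprocket: external mesh, 1 reversal → CCW.
3 reversals in total — an odd number — so the step-chain sprocket turns opposite to the motor.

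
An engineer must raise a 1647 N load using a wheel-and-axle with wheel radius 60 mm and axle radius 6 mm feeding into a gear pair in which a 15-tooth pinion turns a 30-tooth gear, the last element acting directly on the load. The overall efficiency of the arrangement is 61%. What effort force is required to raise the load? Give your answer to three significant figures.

135 N

Wheel-and-axle MA = R/r = 60/6 = 10.
Gear pair MA = 30/15 = 2.
Combined ideal MA = 10 × 2 = 20.
Actual MA = 20 × 0.61 = 12.2.
Effort = load / actual MA = 1647 / 12.2 = 135 N.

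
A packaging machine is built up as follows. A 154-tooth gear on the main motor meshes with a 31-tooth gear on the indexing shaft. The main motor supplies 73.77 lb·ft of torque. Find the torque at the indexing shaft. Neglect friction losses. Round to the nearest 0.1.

After the gear mesh (31/154): 73.77 × 0.2013 = 14.85 lb·ft

14.8 lb·ft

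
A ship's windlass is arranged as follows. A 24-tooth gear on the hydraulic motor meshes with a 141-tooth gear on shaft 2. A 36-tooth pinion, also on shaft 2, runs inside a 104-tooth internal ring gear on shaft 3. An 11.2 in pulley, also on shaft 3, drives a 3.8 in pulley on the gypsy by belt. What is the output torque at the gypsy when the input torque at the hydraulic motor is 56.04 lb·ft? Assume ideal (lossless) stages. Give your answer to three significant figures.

323 lb·ft

Gear mesh: ratio = 141/24 = 5.875; torque at shaft 2 = 56.04 × 5.875 = 329.24 lb·ft.
Internal gear: ratio = 104/36 = 2.8889; torque at shaft 3 = 329.24 × 2.8889 = 951.12 lb·ft.
Belt: ratio = 3.8/11.2 = 0.33929; torque at the gypsy = 951.12 × 0.33929 = 322.7 lb·ft.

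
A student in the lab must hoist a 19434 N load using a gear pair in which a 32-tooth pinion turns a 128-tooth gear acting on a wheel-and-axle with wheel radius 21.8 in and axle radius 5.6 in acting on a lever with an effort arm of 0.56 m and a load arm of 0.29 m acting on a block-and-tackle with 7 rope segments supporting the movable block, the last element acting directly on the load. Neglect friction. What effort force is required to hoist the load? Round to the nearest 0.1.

Gear pair MA = 128/32 = 4.
Wheel-and-axle MA = R/r = 21.8/5.6 = 3.8929.
Lever MA = effort arm / load arm = 0.56/0.29 = 1.931.
Block-and-tackle MA = number of supporting rope parts = 7.
Combined ideal MA = 4 × 3.8929 × 1.931 × 7 = 210.48.
Effort = load / MA = 19434 / 210.48 = 92.331 N.

92.3 N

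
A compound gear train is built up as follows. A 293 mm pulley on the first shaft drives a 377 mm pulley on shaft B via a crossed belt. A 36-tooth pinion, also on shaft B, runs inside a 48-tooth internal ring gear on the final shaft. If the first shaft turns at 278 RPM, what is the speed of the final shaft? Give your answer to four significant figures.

162.0 RPM

belt 377/293 = 1.2867 → 278/1.2867 = 216.06 RPM
internal gear 48/36 = 1.3333 → 216.06/1.3333 = 162.04 RPM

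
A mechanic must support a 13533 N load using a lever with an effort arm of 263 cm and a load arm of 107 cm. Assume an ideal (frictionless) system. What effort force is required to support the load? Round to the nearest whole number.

5506 N

Lever MA = effort arm / load arm = 263/107 = 2.4579.
Effort = load / MA = 13533 / 2.4579 = 5505.8 N.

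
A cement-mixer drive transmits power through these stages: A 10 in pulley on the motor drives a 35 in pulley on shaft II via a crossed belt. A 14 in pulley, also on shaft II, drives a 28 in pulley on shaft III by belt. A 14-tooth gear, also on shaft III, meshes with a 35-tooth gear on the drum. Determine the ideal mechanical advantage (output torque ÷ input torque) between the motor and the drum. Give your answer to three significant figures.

17.5

Each stage contributes driven/driver: belt 35/10 = 3.5, belt 28/14 = 2, gear mesh 35/14 = 2.5.
Overall: 3.5 × 2 × 2.5 = 17.5.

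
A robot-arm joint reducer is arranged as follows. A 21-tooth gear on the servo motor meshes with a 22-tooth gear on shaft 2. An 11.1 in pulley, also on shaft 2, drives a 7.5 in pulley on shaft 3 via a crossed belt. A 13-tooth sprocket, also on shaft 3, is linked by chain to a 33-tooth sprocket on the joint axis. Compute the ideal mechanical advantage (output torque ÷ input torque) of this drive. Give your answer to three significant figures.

Each stage contributes driven/driver: gear mesh 22/21 = 1.0476, belt 7.5/11.1 = 0.67568, chain 33/13 = 2.5385.
Overall: 1.0476 × 0.67568 × 2.5385 = 1.7969.

1.80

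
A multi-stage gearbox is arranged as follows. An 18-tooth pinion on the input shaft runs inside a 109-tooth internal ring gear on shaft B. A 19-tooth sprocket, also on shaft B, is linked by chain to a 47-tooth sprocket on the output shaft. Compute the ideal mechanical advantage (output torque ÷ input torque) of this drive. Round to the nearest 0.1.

15.0

Each stage contributes driven/driver: internal gear 109/18 = 6.0556, chain 47/19 = 2.4737.
Overall: 6.0556 × 2.4737 = 14.98.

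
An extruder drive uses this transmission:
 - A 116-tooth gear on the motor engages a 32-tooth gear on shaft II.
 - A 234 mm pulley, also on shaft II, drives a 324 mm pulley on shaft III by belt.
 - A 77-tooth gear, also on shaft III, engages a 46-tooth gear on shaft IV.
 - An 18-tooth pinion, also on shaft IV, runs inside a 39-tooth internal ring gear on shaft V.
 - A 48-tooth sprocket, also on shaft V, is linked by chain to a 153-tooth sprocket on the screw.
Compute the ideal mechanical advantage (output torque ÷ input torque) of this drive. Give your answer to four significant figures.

Each stage contributes driven/driver: gear mesh 32/116 = 0.27586, belt 324/234 = 1.3846, gear mesh 46/77 = 0.5974, internal gear 39/18 = 2.1667, chain 153/48 = 3.1875.
Overall: 0.27586 × 1.3846 × 0.5974 × 2.1667 × 3.1875 = 1.5759.

1.576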